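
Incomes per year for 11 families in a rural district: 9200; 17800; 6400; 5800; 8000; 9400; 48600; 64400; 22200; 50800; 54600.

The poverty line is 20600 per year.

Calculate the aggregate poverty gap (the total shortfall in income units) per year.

67000

Below the line: 5800, 6400, 8000, 9200, 9400, 17800 (q = 6 of N = 11).
Individual gaps: 20600−5800 = 14800; 20600−6400 = 14200; 20600−8000 = 12600; 20600−9200 = 11400; 20600−9400 = 11200; 20600−17800 = 2800.
Aggregate gap = 67000.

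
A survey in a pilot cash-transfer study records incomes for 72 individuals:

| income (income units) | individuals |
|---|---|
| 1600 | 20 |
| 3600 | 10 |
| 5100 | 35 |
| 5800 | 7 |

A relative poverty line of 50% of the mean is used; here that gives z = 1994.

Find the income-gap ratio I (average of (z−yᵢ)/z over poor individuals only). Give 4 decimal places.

Poor units: 20×1600 (q = 20 of N = 72).
Relative gaps: 0.1976 (×20); sum = 3.951856.
The income-gap ratio divides by q (the poor only): 3.951856 / 20 = 0.1976.

0.1976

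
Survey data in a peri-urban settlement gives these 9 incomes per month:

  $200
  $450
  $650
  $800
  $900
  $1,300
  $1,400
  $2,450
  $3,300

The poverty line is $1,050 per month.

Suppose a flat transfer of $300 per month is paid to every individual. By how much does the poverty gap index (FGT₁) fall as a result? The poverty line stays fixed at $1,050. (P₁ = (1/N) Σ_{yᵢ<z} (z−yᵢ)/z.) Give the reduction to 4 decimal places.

0.1376

Before: below the line — $200, $450, $650, $800, $900; poverty gap index (FGT₁) = 0.238095.
After the $300 transfer: below the line — $500, $750, $950; poverty gap index (FGT₁) = 0.100529.
Reduction = 0.238095 − 0.100529 = 0.1376.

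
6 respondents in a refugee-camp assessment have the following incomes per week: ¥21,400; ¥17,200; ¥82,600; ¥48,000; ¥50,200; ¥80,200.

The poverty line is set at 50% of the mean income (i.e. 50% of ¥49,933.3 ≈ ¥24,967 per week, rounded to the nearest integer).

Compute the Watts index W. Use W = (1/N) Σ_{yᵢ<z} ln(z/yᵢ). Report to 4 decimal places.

Below z: ¥17,200, ¥21,400 (q = 2 of N = 6).
ln(z/y) terms: ln(24967/17200) = 0.3726; ln(24967/21400) = 0.1542.
W = 0.526810 / 6 = 0.0878.

0.0878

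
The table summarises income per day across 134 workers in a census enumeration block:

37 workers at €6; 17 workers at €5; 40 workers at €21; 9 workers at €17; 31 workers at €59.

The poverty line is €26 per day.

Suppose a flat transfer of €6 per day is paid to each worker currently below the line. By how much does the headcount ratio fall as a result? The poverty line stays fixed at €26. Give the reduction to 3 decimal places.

Before: below the line — 17×€5, 37×€6, 9×€17, 40×€21; headcount ratio = 0.76866.
After the €6 transfer: below the line — 17×€11, 37×€12, 9×€23; headcount ratio = 0.47015.
Reduction = 0.76866 − 0.47015 = 0.299.

0.299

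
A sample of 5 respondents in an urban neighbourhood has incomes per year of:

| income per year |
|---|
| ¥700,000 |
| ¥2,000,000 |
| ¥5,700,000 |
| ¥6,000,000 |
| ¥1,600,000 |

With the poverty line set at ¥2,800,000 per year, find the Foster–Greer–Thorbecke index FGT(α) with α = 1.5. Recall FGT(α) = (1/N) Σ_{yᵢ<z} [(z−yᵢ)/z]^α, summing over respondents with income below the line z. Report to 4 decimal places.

0.2166

Below the line: ¥700,000, ¥1,600,000, ¥2,000,000 (q = 3 of N = 5).
Shortfall ratios: (2800000−700000)/2800000 = 0.7500; (2800000−1600000)/2800000 = 0.4286; (2800000−2000000)/2800000 = 0.2857.
Raised to α = 1.5: 0.64952; 0.28057; 0.15272.
Sum = 1.082806; FGT(1.5) = 1.082806 / 5 = 0.2166.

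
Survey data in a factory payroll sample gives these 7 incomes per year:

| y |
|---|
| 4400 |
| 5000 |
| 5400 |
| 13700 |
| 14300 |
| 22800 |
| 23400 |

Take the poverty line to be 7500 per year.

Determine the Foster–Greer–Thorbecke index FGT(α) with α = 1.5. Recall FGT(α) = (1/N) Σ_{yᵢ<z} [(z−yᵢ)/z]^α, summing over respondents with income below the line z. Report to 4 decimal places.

Incomes under z: 4400, 5000, 5400 (q = 3 of N = 7).
Relative gaps: (7500−4400)/7500 = 0.4133; (7500−5000)/7500 = 0.3333; (7500−5400)/7500 = 0.2800.
Raised to α = 1.5: 0.26574; 0.19245; 0.14816.
Sum = 0.606348; FGT(1.5) = 0.606348 / 7 = 0.0866.

0.0866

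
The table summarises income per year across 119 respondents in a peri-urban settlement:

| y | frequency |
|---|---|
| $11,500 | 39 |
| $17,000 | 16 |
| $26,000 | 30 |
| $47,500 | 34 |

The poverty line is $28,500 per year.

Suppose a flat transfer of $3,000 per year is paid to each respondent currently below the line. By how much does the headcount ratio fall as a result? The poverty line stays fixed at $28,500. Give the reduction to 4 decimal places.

0.2521

Before: below the line — 39×$11,500, 16×$17,000, 30×$26,000; headcount ratio = 0.714286.
After the $3,000 transfer: below the line — 39×$14,500, 16×$20,000; headcount ratio = 0.462185.
Reduction = 0.714286 − 0.462185 = 0.2521.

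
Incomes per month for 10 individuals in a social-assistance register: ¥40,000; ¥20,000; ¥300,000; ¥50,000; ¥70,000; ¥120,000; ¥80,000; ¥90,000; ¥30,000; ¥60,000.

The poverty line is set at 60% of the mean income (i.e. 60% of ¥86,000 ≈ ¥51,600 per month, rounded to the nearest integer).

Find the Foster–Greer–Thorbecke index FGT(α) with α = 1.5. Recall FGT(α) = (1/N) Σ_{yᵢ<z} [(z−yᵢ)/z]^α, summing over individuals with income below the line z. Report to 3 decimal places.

Below z: ¥20,000, ¥30,000, ¥40,000, ¥50,000 (q = 4 of N = 10).
Relative gaps: (51600−20000)/51600 = 0.6124; (51600−30000)/51600 = 0.4186; (51600−40000)/51600 = 0.2248; (51600−50000)/51600 = 0.0310.
Raised to α = 1.5: 0.47924; 0.27084; 0.10659; 0.00546.
Sum = 0.862128; FGT(1.5) = 0.862128 / 10 = 0.086.

0.086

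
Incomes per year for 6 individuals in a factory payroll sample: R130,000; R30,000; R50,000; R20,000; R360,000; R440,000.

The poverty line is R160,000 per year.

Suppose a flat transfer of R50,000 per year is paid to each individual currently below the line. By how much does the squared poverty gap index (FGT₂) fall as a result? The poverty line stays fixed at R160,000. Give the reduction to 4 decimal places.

Before: below the line — R20,000, R30,000, R50,000, R130,000; squared poverty gap index (FGT₂) = 0.322266.
After the R50,000 transfer: below the line — R70,000, R80,000, R100,000; squared poverty gap index (FGT₂) = 0.117839.
Reduction = 0.322266 − 0.117839 = 0.2044.

0.2044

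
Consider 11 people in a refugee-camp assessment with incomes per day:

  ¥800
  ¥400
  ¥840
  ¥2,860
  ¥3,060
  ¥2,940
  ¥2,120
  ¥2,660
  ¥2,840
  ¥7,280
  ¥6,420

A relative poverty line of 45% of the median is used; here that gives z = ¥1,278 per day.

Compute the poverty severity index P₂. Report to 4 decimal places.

0.0663

Poor units: ¥400, ¥800, ¥840 (q = 3 of N = 11).
Shortfall ratios: (1278−400)/1278 = 0.6870; (1278−800)/1278 = 0.3740; (1278−840)/1278 = 0.3427.
Squared: 0.4720; 0.1399; 0.1175.
Sum = 0.729335; P₂ = 0.729335 / 11 = 0.0663.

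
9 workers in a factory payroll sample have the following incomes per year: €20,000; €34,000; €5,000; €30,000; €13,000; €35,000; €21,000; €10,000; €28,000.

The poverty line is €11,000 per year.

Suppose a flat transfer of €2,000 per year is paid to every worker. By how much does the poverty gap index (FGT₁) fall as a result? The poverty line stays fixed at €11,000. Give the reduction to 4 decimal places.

Before: below the line — €5,000, €10,000; poverty gap index (FGT₁) = 0.070707.
After the €2,000 transfer: below the line — €7,000; poverty gap index (FGT₁) = 0.040404.
Reduction = 0.070707 − 0.040404 = 0.0303.

0.0303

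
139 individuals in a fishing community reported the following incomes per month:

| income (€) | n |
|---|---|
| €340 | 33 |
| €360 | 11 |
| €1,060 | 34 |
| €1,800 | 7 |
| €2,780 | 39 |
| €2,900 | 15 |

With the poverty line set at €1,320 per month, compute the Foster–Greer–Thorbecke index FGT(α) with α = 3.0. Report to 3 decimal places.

Below the line: 33×€340, 11×€360, 34×€1,060 (q = 78 of N = 139).
Gap ratios (z−y)/z: (1320−340)/1320 = 0.7424 (×33); (1320−360)/1320 = 0.7273 (×11); (1320−1060)/1320 = 0.1970 (×34).
Raised to α = 3.0: 0.40922 (×33); 0.38467 (×11); 0.00764 (×34).
Sum = 17.995475; FGT(3.0) = 17.995475 / 139 = 0.129.

0.129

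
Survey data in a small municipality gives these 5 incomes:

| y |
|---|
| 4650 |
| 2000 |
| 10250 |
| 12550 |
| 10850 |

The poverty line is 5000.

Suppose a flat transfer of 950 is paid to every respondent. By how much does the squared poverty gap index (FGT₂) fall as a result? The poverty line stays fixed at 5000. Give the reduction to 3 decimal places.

Before: below the line — 2000, 4650; squared poverty gap index (FGT₂) = 0.07298.
After the 950 transfer: below the line — 2950; squared poverty gap index (FGT₂) = 0.03362.
Reduction = 0.07298 − 0.03362 = 0.039.

0.039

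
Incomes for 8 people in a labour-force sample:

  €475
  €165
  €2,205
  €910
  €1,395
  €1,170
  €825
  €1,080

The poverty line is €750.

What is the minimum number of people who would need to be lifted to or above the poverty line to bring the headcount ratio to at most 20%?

1

Currently q = 2 of N = 8 are below the line (H = 0.250).
A headcount ratio of at most 20% allows at most ⌊0.20 × 8⌋ = 1 poor people.
So at least 2 − 1 = 1 must be lifted.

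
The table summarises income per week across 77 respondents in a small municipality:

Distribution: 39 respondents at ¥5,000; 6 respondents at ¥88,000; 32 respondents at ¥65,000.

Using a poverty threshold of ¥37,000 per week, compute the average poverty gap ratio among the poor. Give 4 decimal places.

0.8649

Below z: 39×¥5,000 (q = 39 of N = 77).
Shortfall ratios (z−y)/z: 0.8649 (×39); sum = 33.729730.
The income-gap ratio divides by q (the poor only): 33.729730 / 39 = 0.8649.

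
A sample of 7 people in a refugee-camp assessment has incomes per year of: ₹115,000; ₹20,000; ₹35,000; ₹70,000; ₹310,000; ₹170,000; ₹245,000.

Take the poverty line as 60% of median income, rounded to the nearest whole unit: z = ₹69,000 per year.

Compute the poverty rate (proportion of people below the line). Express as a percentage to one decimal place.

2 of the 7 people have income below ₹69,000.
H = 2/7 = 28.6%.

28.6%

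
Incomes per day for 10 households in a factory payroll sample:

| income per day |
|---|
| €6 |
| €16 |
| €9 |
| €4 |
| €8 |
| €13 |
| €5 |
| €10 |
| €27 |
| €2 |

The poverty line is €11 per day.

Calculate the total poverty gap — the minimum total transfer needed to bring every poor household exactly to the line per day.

Below z: €2, €4, €5, €6, €8, €9, €10 (q = 7 of N = 10).
Individual gaps: 11−2 = 9; 11−4 = 7; 11−5 = 6; 11−6 = 5; 11−8 = 3; 11−9 = 2; 11−10 = 1.
Aggregate gap = €33.

€33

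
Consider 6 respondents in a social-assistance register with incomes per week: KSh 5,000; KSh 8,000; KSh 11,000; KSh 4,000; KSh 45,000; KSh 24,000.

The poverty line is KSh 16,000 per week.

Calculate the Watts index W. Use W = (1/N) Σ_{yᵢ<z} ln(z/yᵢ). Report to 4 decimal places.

Below the line: KSh 4,000, KSh 5,000, KSh 8,000, KSh 11,000 (q = 4 of N = 6).
Log gaps: ln(16000/4000) = 1.3863; ln(16000/5000) = 1.1632; ln(16000/8000) = 0.6931; ln(16000/11000) = 0.3747.
W = 3.617286 / 6 = 0.6029.

0.6029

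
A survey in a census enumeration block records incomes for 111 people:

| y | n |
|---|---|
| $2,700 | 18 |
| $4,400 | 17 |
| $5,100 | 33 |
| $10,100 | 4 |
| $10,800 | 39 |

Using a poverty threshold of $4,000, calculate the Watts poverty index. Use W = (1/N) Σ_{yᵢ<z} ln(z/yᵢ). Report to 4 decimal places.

Below the line: 18×$2,700 (q = 18 of N = 111).
ln(z/y) terms: ln(4000/2700) = 0.3930 (×18).
W = 7.074767 / 111 = 0.0637.

0.0637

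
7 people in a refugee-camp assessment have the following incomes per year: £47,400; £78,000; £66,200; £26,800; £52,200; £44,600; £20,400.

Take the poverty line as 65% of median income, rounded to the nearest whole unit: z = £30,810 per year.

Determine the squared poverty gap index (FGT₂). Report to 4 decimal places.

0.0187

Incomes under z: £20,400, £26,800 (q = 2 of N = 7).
Relative gaps: (30810−20400)/30810 = 0.3379; (30810−26800)/30810 = 0.1302.
Squared: 0.1142; 0.0169.
Sum = 0.131101; P₂ = 0.131101 / 7 = 0.0187.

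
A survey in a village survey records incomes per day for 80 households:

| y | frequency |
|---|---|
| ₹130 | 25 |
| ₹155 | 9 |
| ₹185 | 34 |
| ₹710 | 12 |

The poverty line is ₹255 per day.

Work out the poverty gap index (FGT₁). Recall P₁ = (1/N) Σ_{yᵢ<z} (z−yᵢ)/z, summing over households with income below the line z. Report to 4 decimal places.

0.3140

Below the line: 25×₹130, 9×₹155, 34×₹185 (q = 68 of N = 80).
Normalized shortfalls: (255−130)/255 = 0.4902 (×25); (255−155)/255 = 0.3922 (×9); (255−185)/255 = 0.2745 (×34).
Σ = 25.117647. Dividing by the full population N = 80 gives P₁ = 0.3140.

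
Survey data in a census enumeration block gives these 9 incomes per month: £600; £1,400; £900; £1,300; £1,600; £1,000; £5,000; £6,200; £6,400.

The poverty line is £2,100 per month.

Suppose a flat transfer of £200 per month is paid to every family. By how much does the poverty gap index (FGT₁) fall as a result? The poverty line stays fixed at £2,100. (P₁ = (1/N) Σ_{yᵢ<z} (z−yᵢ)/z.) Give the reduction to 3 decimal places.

0.063

Before: below the line — £600, £900, £1,000, £1,300, £1,400, £1,600; poverty gap index (FGT₁) = 0.30688.
After the £200 transfer: below the line — £800, £1,100, £1,200, £1,500, £1,600, £1,800; poverty gap index (FGT₁) = 0.24339.
Reduction = 0.30688 − 0.24339 = 0.063.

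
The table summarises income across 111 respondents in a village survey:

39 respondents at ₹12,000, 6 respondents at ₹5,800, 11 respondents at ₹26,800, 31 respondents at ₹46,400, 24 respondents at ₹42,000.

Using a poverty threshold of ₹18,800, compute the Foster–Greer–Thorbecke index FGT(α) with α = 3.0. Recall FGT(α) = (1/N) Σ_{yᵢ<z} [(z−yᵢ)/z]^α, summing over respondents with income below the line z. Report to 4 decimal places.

0.0345

Incomes under z: 6×₹5,800, 39×₹12,000 (q = 45 of N = 111).
Normalized shortfalls: (18800−5800)/18800 = 0.6915 (×6); (18800−12000)/18800 = 0.3617 (×39).
Raised to α = 3.0: 0.33064 (×6); 0.04732 (×39).
Sum = 3.829361; FGT(3.0) = 3.829361 / 111 = 0.0345.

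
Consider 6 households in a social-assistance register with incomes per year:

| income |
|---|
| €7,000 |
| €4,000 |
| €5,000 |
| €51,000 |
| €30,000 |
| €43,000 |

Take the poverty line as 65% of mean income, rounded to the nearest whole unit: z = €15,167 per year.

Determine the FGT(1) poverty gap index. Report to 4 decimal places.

Poor units: €4,000, €5,000, €7,000 (q = 3 of N = 6).
Relative gaps: (15167−4000)/15167 = 0.7363; (15167−5000)/15167 = 0.6703; (15167−7000)/15167 = 0.5385.
Σ = 1.945078. Dividing by the full population N = 6 gives P₁ = 0.3242.

0.3242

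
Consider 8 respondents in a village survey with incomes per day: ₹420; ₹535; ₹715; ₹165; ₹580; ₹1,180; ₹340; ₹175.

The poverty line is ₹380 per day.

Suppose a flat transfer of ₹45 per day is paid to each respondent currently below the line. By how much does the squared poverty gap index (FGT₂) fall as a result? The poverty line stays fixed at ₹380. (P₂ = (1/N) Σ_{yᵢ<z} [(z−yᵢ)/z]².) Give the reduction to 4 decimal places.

Before: below the line — ₹165, ₹175, ₹340; squared poverty gap index (FGT₂) = 0.077779.
After the ₹45 transfer: below the line — ₹210, ₹220; squared poverty gap index (FGT₂) = 0.047178.
Reduction = 0.077779 − 0.047178 = 0.0306.

0.0306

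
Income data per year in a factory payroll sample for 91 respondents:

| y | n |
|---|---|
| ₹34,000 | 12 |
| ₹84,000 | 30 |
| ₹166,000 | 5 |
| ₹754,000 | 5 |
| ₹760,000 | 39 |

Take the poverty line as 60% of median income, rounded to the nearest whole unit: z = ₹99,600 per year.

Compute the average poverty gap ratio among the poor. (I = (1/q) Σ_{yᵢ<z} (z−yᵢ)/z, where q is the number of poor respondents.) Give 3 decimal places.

Poor units: 12×₹34,000, 30×₹84,000 (q = 42 of N = 91).
Shortfall ratios (z−y)/z: 0.6586 (×12), 0.1566 (×30); sum = 12.602410.
The income-gap ratio divides by q (the poor only): 12.602410 / 42 = 0.300.

0.300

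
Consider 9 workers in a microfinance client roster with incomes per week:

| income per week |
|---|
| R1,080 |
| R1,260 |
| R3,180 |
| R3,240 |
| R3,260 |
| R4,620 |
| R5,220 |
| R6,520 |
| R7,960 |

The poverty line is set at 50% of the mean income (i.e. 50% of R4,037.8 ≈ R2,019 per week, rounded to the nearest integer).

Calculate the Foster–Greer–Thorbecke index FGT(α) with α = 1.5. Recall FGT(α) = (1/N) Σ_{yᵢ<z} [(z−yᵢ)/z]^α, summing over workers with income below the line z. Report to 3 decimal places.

Poor units: R1,080, R1,260 (q = 2 of N = 9).
Shortfall ratios: (2019−1080)/2019 = 0.4651; (2019−1260)/2019 = 0.3759.
Raised to α = 1.5: 0.31717; 0.23049.
Sum = 0.547665; FGT(1.5) = 0.547665 / 9 = 0.061.

0.061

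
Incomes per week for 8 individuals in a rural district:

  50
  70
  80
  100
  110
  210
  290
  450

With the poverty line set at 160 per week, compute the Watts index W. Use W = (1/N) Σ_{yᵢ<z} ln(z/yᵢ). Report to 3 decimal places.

0.441

Incomes under z: 50, 70, 80, 100, 110 (q = 5 of N = 8).
Log shortfalls: ln(160/50) = 1.1632; ln(160/70) = 0.8267; ln(160/80) = 0.6931; ln(160/100) = 0.4700; ln(160/110) = 0.3747.
W = 3.527674 / 8 = 0.441.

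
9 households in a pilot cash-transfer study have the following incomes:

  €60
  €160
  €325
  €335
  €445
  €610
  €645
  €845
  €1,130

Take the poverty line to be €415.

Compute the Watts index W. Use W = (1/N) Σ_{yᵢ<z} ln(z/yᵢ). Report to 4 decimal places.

Poor units: €60, €160, €325, €335 (q = 4 of N = 9).
Log shortfalls: ln(415/60) = 1.9339; ln(415/160) = 0.9531; ln(415/325) = 0.2445; ln(415/335) = 0.2141.
W = 3.345640 / 9 = 0.3717.

0.3717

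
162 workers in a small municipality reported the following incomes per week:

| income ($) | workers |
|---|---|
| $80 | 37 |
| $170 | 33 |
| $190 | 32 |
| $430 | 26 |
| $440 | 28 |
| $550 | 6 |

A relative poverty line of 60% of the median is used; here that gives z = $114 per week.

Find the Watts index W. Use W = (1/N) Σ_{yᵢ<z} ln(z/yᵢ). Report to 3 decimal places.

0.081

Poor units: 37×$80 (q = 37 of N = 162).
ln(z/y) terms: ln(114/80) = 0.3542 (×37).
W = 13.104357 / 162 = 0.081.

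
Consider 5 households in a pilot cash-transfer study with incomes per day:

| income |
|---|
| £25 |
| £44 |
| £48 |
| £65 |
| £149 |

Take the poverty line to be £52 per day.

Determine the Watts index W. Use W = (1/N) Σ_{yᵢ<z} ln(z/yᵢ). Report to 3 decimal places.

Poor units: £25, £44, £48 (q = 3 of N = 5).
ln(z/y) terms: ln(52/25) = 0.7324; ln(52/44) = 0.1671; ln(52/48) = 0.0800.
W = 0.979465 / 5 = 0.196.

0.196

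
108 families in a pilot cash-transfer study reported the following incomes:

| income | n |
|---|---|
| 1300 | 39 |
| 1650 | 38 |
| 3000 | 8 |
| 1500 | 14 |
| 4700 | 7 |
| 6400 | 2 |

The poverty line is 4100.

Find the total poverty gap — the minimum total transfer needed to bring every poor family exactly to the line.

247500

Below z: 39×1300, 14×1500, 38×1650, 8×3000 (q = 99 of N = 108).
Individual gaps: 39×(4100−1300) = 109200; 14×(4100−1500) = 36400; 38×(4100−1650) = 93100; 8×(4100−3000) = 8800.
Aggregate gap = 247500.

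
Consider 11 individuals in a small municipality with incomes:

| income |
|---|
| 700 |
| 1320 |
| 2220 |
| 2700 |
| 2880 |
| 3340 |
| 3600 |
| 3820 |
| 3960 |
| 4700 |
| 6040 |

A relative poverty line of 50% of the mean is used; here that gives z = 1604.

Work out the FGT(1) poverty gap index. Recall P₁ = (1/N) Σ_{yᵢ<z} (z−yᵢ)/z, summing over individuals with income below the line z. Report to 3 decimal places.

0.067

Poor units: 700, 1320 (q = 2 of N = 11).
Normalized shortfalls: (1604−700)/1604 = 0.5636; (1604−1320)/1604 = 0.1771.
Σ = 0.740648. Dividing by the full population N = 11 gives P₁ = 0.067.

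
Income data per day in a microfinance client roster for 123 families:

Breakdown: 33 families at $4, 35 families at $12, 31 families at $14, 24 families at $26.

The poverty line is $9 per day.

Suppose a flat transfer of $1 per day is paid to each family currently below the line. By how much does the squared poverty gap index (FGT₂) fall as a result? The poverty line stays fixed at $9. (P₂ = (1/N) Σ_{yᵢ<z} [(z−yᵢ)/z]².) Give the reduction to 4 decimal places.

0.0298

Before: below the line — 33×$4; squared poverty gap index (FGT₂) = 0.082806.
After the $1 transfer: below the line — 33×$5; squared poverty gap index (FGT₂) = 0.052996.
Reduction = 0.082806 − 0.052996 = 0.0298.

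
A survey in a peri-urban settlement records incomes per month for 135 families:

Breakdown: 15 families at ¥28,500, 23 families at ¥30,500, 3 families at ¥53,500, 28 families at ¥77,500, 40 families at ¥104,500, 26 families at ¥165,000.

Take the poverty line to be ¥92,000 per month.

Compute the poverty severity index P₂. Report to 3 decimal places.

Below z: 15×¥28,500, 23×¥30,500, 3×¥53,500, 28×¥77,500 (q = 69 of N = 135).
Shortfall ratios: (92000−28500)/92000 = 0.6902 (×15); (92000−30500)/92000 = 0.6685 (×23); (92000−53500)/92000 = 0.4185 (×3); (92000−77500)/92000 = 0.1576 (×28).
Squared: 0.4764 (×15); 0.4469 (×23); 0.1751 (×3); 0.0248 (×28).
Sum = 18.644760; P₂ = 18.644760 / 135 = 0.138.

0.138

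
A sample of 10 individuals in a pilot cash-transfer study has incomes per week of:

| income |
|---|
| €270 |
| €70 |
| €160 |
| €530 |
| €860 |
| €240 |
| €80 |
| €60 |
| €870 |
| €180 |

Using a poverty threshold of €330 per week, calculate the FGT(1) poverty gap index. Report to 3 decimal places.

Below z: €60, €70, €80, €160, €180, €240, €270 (q = 7 of N = 10).
Gap ratios (z−y)/z: (330−60)/330 = 0.8182; (330−70)/330 = 0.7879; (330−80)/330 = 0.7576; (330−160)/330 = 0.5152; (330−180)/330 = 0.4545; (330−240)/330 = 0.2727; (330−270)/330 = 0.1818.
Sum of shortfalls = 3.787879; P₁ averages over all N: 3.787879 / 10 = 0.379.

0.379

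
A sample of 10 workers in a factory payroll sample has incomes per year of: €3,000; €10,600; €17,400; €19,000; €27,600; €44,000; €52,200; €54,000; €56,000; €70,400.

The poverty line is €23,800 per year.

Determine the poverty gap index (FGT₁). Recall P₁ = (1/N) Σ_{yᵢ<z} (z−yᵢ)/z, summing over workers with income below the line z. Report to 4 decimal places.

0.1899

Poor units: €3,000, €10,600, €17,400, €19,000 (q = 4 of N = 10).
Relative gaps: (23800−3000)/23800 = 0.8739; (23800−10600)/23800 = 0.5546; (23800−17400)/23800 = 0.2689; (23800−19000)/23800 = 0.2017.
Sum of shortfalls = 1.899160; P₁ averages over all N: 1.899160 / 10 = 0.1899.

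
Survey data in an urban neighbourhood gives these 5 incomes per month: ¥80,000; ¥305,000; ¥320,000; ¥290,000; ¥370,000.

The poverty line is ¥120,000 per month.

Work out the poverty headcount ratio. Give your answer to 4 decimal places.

1 of the 5 people have income below ¥120,000.
H = 1/5 = 0.2000.

0.2000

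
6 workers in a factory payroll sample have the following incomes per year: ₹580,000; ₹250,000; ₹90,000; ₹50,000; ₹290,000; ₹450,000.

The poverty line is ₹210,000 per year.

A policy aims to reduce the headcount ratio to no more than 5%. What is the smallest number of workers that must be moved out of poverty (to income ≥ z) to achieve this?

Currently q = 2 of N = 6 are below the line (H = 0.333).
A headcount ratio of at most 5% allows at most ⌊0.05 × 6⌋ = 0 poor workers.
So at least 2 − 0 = 2 must be lifted.

2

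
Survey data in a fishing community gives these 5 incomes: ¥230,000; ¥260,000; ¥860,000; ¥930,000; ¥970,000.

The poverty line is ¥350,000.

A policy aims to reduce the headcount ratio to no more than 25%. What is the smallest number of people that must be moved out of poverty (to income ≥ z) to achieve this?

1

2 of the 5 people are poor, so H = 2/5 = 0.400.
A headcount ratio of at most 25% allows at most ⌊0.25 × 5⌋ = 1 poor people.
So at least 2 − 1 = 1 must be lifted.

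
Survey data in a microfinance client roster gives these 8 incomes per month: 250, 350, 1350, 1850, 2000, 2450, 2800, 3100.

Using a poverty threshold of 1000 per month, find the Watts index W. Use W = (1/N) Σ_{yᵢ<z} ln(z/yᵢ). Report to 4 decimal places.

0.3045

Below the line: 250, 350 (q = 2 of N = 8).
ln(z/y) terms: ln(1000/250) = 1.3863; ln(1000/350) = 1.0498.
W = 2.436116 / 8 = 0.3045.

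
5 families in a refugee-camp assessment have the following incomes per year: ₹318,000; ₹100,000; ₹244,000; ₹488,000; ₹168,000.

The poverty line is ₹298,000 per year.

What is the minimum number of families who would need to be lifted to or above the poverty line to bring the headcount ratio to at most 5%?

3

Currently q = 3 of N = 5 are below the line (H = 0.600).
A headcount ratio of at most 5% allows at most ⌊0.05 × 5⌋ = 0 poor families.
So at least 3 − 0 = 3 must be lifted.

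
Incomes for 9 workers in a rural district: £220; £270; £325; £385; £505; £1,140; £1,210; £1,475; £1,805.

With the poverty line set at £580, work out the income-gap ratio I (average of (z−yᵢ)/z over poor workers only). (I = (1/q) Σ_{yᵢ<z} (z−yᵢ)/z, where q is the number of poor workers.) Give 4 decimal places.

Incomes under z: £220, £270, £325, £385, £505 (q = 5 of N = 9).
Shortfall ratios (z−y)/z: 0.6207, 0.5345, 0.4397, 0.3362, 0.1293; sum = 2.060345.
I averages over the q = 5 poor units only: 2.060345 / 5 = 0.4121.

0.4121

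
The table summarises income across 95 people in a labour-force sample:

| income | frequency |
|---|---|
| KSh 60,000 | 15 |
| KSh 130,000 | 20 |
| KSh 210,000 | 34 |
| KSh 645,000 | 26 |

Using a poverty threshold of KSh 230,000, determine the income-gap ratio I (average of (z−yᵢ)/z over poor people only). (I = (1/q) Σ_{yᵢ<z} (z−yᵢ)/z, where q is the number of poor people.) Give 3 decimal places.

0.330

Below the line: 15×KSh 60,000, 20×KSh 130,000, 34×KSh 210,000 (q = 69 of N = 95).
Relative gaps: 0.7391 (×15), 0.4348 (×20), 0.0870 (×34); sum = 22.739130.
I averages over the q = 69 poor units only: 22.739130 / 69 = 0.330.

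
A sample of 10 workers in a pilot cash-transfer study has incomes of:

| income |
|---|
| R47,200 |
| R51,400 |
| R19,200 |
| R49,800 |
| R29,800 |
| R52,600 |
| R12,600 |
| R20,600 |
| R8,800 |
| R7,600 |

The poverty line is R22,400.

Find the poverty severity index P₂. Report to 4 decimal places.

Below the line: R7,600, R8,800, R12,600, R19,200, R20,600 (q = 5 of N = 10).
Gap ratios (z−y)/z: (22400−7600)/22400 = 0.6607; (22400−8800)/22400 = 0.6071; (22400−12600)/22400 = 0.4375; (22400−19200)/22400 = 0.1429; (22400−20600)/22400 = 0.0804.
Squared: 0.4365; 0.3686; 0.1914; 0.0204; 0.0065.
Sum = 1.023438; P₂ = 1.023438 / 10 = 0.1023.

0.1023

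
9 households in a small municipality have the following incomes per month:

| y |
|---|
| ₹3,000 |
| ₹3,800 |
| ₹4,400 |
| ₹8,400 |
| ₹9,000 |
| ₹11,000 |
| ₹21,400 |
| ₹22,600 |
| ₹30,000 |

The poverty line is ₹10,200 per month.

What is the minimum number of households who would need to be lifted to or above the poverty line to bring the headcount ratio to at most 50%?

1

Currently q = 5 of N = 9 are below the line (H = 0.556).
A headcount ratio of at most 50% allows at most ⌊0.50 × 9⌋ = 4 poor households.
So at least 5 − 4 = 1 must be lifted.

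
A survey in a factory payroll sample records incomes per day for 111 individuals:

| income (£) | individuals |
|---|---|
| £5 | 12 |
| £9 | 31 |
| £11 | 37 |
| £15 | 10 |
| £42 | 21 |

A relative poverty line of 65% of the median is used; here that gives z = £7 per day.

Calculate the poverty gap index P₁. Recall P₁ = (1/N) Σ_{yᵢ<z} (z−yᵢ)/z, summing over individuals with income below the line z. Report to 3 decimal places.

Poor units: 12×£5 (q = 12 of N = 111).
Shortfall ratios: (7−5)/7 = 0.2857 (×12).
Sum of shortfalls = 3.428571; P₁ averages over all N: 3.428571 / 111 = 0.031.

0.031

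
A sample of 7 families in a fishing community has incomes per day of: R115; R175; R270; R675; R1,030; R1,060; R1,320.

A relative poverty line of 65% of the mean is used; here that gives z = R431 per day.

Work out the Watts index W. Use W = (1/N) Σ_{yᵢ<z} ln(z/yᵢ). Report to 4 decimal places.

0.3843

Below the line: R115, R175, R270 (q = 3 of N = 7).
Log gaps: ln(431/115) = 1.3212; ln(431/175) = 0.9013; ln(431/270) = 0.4677.
W = 2.690184 / 7 = 0.3843.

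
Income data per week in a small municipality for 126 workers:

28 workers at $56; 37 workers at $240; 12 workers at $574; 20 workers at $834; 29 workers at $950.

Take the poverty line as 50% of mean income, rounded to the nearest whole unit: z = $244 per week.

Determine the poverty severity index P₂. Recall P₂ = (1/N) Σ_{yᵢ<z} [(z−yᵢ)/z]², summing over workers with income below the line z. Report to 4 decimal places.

0.1320

Incomes under z: 28×$56, 37×$240 (q = 65 of N = 126).
Relative gaps: (244−56)/244 = 0.7705 (×28); (244−240)/244 = 0.0164 (×37).
Squared: 0.5937 (×28); 0.0003 (×37).
Sum = 16.632357; P₂ = 16.632357 / 126 = 0.1320.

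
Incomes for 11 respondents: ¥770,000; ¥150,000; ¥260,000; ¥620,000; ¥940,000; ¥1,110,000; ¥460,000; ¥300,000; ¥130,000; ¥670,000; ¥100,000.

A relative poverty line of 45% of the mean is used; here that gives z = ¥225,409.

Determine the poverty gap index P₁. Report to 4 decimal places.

Poor units: ¥100,000, ¥130,000, ¥150,000 (q = 3 of N = 11).
Normalized shortfalls: (225409−100000)/225409 = 0.5564; (225409−130000)/225409 = 0.4233; (225409−150000)/225409 = 0.3345.
Σ = 1.314176. Dividing by the full population N = 11 gives P₁ = 0.1195.

0.1195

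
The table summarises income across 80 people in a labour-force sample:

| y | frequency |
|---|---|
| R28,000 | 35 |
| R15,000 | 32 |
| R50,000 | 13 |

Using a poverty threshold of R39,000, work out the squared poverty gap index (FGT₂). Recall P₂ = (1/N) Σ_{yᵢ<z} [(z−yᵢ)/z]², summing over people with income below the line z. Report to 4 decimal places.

0.1863

Below the line: 32×R15,000, 35×R28,000 (q = 67 of N = 80).
Relative gaps: (39000−15000)/39000 = 0.6154 (×32); (39000−28000)/39000 = 0.2821 (×35).
Squared: 0.3787 (×32); 0.0796 (×35).
Sum = 14.902696; P₂ = 14.902696 / 80 = 0.1863.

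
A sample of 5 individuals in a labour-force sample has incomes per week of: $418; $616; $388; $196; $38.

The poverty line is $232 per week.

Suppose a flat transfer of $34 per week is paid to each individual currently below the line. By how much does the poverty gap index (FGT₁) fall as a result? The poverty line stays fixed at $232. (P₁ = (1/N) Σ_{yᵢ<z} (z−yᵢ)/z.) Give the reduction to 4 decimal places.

0.0586

Before: below the line — $38, $196; poverty gap index (FGT₁) = 0.198276.
After the $34 transfer: below the line — $72, $230; poverty gap index (FGT₁) = 0.139655.
Reduction = 0.198276 − 0.139655 = 0.0586.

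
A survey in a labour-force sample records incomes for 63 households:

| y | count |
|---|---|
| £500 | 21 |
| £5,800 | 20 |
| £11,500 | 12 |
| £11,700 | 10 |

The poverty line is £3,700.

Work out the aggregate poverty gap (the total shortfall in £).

£67,200

Incomes under z: 21×£500 (q = 21 of N = 63).
Individual gaps: 21×(3700−500) = 67200.
Aggregate gap = £67,200.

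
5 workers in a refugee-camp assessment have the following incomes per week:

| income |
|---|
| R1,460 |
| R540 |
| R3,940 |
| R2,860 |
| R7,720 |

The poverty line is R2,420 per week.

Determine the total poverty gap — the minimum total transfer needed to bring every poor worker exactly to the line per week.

R2,840

Below z: R540, R1,460 (q = 2 of N = 5).
Individual gaps: 2420−540 = 1880; 2420−1460 = 960.
Aggregate gap = R2,840.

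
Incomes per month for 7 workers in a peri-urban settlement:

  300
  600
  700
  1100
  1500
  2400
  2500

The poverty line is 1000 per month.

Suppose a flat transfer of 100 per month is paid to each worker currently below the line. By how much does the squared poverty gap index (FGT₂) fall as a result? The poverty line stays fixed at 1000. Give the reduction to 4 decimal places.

0.0357

Before: below the line — 300, 600, 700; squared poverty gap index (FGT₂) = 0.105714.
After the 100 transfer: below the line — 400, 700, 800; squared poverty gap index (FGT₂) = 0.070000.
Reduction = 0.105714 − 0.070000 = 0.0357.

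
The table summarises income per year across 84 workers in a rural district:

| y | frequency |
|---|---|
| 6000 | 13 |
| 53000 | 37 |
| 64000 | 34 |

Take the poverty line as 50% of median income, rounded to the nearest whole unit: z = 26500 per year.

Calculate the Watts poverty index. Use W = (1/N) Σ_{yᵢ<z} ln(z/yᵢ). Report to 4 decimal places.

0.2299

Poor units: 13×6000 (q = 13 of N = 84).
Log gaps: ln(26500/6000) = 1.4854 (×13).
W = 19.310008 / 84 = 0.2299.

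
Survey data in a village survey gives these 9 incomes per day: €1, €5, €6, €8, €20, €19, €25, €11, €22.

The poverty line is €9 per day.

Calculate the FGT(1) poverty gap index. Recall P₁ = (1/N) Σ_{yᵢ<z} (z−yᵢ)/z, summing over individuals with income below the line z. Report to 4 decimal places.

Poor units: €1, €5, €6, €8 (q = 4 of N = 9).
Gap ratios (z−y)/z: (9−1)/9 = 0.8889; (9−5)/9 = 0.4444; (9−6)/9 = 0.3333; (9−8)/9 = 0.1111.
Sum of shortfalls = 1.777778; P₁ averages over all N: 1.777778 / 9 = 0.1975.

0.1975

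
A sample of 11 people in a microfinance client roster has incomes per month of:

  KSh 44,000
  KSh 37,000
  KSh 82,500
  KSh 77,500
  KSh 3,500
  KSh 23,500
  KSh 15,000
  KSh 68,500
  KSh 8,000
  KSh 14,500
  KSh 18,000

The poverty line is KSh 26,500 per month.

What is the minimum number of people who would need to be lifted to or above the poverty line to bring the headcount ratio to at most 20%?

6 of the 11 people are poor, so H = 6/11 = 0.545.
A headcount ratio of at most 20% allows at most ⌊0.20 × 11⌋ = 2 poor people.
So at least 6 − 2 = 4 must be lifted.

4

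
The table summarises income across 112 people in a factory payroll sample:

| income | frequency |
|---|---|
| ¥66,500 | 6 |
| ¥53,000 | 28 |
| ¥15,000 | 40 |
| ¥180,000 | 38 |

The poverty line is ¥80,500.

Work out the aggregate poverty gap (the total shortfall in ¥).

¥3,474,000

Incomes under z: 40×¥15,000, 28×¥53,000, 6×¥66,500 (q = 74 of N = 112).
Individual gaps: 40×(80500−15000) = 2620000; 28×(80500−53000) = 770000; 6×(80500−66500) = 84000.
Aggregate gap = ¥3,474,000.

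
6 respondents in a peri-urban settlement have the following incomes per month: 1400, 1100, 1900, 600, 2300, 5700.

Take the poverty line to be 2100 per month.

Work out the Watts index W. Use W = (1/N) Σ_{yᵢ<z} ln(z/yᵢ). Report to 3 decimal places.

Poor units: 600, 1100, 1400, 1900 (q = 4 of N = 6).
ln(z/y) terms: ln(2100/600) = 1.2528; ln(2100/1100) = 0.6466; ln(2100/1400) = 0.4055; ln(2100/1900) = 0.1001.
W = 2.404939 / 6 = 0.401.

0.401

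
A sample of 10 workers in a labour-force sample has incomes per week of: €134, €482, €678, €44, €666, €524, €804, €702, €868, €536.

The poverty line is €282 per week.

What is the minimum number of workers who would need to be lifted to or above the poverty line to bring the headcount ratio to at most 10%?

2 of the 10 workers are poor, so H = 2/10 = 0.200.
A headcount ratio of at most 10% allows at most ⌊0.10 × 10⌋ = 1 poor workers.
So at least 2 − 1 = 1 must be lifted.

1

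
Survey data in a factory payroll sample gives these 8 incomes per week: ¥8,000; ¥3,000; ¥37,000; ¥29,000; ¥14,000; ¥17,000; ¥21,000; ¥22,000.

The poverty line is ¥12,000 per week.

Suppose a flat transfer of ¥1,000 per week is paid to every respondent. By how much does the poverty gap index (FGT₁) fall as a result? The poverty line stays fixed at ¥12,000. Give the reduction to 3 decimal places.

0.021

Before: below the line — ¥3,000, ¥8,000; poverty gap index (FGT₁) = 0.13542.
After the ¥1,000 transfer: below the line — ¥4,000, ¥9,000; poverty gap index (FGT₁) = 0.11458.
Reduction = 0.13542 − 0.11458 = 0.021.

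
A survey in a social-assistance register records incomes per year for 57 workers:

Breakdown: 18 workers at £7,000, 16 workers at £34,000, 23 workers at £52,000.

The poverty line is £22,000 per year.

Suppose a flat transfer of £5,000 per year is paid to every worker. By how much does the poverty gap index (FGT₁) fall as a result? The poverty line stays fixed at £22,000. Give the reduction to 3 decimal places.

0.072

Before: below the line — 18×£7,000; poverty gap index (FGT₁) = 0.21531.
After the £5,000 transfer: below the line — 18×£12,000; poverty gap index (FGT₁) = 0.14354.
Reduction = 0.21531 − 0.14354 = 0.072.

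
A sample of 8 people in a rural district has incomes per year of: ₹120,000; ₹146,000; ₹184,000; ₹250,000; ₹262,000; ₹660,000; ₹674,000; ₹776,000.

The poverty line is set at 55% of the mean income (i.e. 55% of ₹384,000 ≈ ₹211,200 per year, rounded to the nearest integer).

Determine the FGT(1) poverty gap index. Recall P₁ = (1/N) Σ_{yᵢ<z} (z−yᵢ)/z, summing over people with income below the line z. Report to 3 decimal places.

0.109

Below z: ₹120,000, ₹146,000, ₹184,000 (q = 3 of N = 8).
Shortfall ratios: (211200−120000)/211200 = 0.4318; (211200−146000)/211200 = 0.3087; (211200−184000)/211200 = 0.1288.
Sum of shortfalls = 0.869318; P₁ averages over all N: 0.869318 / 8 = 0.109.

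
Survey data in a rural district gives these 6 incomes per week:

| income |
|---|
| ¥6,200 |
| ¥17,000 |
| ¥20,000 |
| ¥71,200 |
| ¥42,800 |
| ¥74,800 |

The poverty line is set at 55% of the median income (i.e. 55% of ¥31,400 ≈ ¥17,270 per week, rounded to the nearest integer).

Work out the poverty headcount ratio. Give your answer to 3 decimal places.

0.333

2 of the 6 workers have income below ¥17,270.
H = 2/6 = 0.333.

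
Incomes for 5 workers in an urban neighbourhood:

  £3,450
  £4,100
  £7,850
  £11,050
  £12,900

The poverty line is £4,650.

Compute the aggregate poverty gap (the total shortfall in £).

Incomes under z: £3,450, £4,100 (q = 2 of N = 5).
Individual gaps: 4650−3450 = 1200; 4650−4100 = 550.
Aggregate gap = £1,750.

£1,750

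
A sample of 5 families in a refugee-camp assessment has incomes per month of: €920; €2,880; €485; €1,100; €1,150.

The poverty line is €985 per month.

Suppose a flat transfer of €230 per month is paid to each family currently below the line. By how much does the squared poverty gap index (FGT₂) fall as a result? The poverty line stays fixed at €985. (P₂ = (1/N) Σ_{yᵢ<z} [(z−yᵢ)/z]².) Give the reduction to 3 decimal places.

Before: below the line — €485, €920; squared poverty gap index (FGT₂) = 0.05241.
After the €230 transfer: below the line — €715; squared poverty gap index (FGT₂) = 0.01503.
Reduction = 0.05241 − 0.01503 = 0.037.

0.037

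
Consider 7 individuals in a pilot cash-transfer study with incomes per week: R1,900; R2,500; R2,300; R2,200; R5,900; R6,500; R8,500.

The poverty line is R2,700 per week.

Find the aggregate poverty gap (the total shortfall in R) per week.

Below z: R1,900, R2,200, R2,300, R2,500 (q = 4 of N = 7).
Individual gaps: 2700−1900 = 800; 2700−2200 = 500; 2700−2300 = 400; 2700−2500 = 200.
Aggregate gap = R1,900.

R1,900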